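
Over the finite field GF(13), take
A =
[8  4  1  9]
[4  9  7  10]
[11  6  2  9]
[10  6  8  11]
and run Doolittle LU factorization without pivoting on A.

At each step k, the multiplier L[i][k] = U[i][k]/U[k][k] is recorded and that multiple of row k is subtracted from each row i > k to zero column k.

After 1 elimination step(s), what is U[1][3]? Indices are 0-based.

k=0: U[0][0]=8
  eliminate (1,0): mult=7, new row 1: (0, 7, 0, 12); set L[1][0]=7
  eliminate (2,0): mult=3, new row 2: (0, 7, 12, 8); set L[2][0]=3
  eliminate (3,0): mult=11, new row 3: (0, 1, 10, 3); set L[3][0]=11

U[1][3] = 12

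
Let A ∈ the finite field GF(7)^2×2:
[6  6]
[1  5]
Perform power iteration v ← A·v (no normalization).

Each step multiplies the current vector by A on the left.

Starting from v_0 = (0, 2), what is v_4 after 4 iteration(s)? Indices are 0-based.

v_0 = (0, 2).
v_1 = A·v_0 = (5, 3).
v_2 = A·v_1 = (6, 6).
v_3 = A·v_2 = (2, 1).
v_4 = A·v_3 = (4, 0).

v_4 = (4, 0)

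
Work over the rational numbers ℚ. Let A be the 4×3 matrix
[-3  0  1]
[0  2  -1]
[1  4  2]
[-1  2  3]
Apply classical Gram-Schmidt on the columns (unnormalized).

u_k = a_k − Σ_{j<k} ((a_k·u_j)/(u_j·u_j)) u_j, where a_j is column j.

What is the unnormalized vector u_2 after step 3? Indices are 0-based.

Step 1: u_0 = a_0 = (-3, 0, 1, -1).
Step 2: u_1 = a_1 − (2/11)·u_0 = (6/11, 2, 42/11, 24/11).
Step 3: u_2 = a_2 − (-4/11)·u_0 − (7/13)·u_1 = (-5/13, -27/13, 4/13, 19/13).

u_2 = (-5/13, -27/13, 4/13, 19/13)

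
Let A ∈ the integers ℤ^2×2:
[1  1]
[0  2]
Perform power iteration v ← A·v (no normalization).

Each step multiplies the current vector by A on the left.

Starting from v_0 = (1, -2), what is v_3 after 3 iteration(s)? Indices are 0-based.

v_3 = (-13, -16)

v_0 = (1, -2).
v_1 = A·v_0 = (-1, -4).
v_2 = A·v_1 = (-5, -8).
v_3 = A·v_2 = (-13, -16).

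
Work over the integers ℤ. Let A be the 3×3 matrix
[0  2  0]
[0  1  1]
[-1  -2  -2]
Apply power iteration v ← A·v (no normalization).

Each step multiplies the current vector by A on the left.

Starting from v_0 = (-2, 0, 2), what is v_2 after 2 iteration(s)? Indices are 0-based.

v_2 = (4, 0, 0)

v_0 = (-2, 0, 2).
v_1 = A·v_0 = (0, 2, -2).
v_2 = A·v_1 = (4, 0, 0).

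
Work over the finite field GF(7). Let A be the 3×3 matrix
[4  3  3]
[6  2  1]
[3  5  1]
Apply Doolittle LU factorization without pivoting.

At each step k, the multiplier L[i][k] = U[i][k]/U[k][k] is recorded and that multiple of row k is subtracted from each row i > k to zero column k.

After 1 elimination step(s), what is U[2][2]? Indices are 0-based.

k=0: U[0][0]=4
  eliminate (1,0): mult=5, new row 1: (0, 1, 0); set L[1][0]=5
  eliminate (2,0): mult=6, new row 2: (0, 1, 4); set L[2][0]=6

U[2][2] = 4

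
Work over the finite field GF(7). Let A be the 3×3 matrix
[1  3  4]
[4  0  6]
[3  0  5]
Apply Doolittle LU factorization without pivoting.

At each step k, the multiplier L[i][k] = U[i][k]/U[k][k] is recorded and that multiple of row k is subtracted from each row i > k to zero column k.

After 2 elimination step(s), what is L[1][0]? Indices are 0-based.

k=0: U[0][0]=1
  eliminate (1,0): mult=4, new row 1: (0, 2, 4); set L[1][0]=4
  eliminate (2,0): mult=3, new row 2: (0, 5, 0); set L[2][0]=3
k=1: U[1][1]=2
  eliminate (2,1): mult=6, new row 2: (0, 0, 4); set L[2][1]=6

L[1][0] = 4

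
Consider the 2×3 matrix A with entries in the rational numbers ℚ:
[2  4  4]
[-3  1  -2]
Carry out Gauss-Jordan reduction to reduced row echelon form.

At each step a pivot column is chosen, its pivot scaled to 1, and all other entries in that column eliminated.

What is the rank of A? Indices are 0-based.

step 1: normalize row 0 (÷2) = (1, 2, 2)
  row 1: subtract -3×row0 = (0, 7, 4)
step 2: normalize row 1 (÷7) = (0, 1, 4/7)
  row 0: subtract 2×row1 = (1, 0, 6/7)

rank = 2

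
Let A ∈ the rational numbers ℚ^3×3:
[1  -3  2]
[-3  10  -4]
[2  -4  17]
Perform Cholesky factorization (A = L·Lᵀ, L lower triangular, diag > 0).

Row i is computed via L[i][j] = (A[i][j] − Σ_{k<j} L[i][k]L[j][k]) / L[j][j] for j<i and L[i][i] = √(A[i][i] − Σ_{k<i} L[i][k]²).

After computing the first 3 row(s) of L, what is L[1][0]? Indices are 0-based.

L[1][0] = -3

Step 1: L[0][0] = √(1) = 1.
  L[1][0] = (-3) / L[0][0] = -3.
Step 2: L[1][1] = √(1) = 1.
  L[2][0] = (2) / L[0][0] = 2.
  L[2][1] = (2) / L[1][1] = 2.
Step 3: L[2][2] = √(9) = 3.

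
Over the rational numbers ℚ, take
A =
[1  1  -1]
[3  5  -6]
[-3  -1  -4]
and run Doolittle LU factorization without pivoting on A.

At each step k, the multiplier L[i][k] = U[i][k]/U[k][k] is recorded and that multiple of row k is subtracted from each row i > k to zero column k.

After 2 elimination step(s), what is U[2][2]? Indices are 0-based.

U[2][2] = -4

Step 1: pivot at (0,0) is 1.
  row1 ← row1 − (3)·row0  ⇒  L[1][0]=3, U row1=(0, 2, -3)
  row2 ← row2 − (-3)·row0  ⇒  L[2][0]=-3, U row2=(0, 2, -7)
Step 2: pivot at (1,1) is 2.
  row2 ← row2 − (1)·row1  ⇒  L[2][1]=1, U row2=(0, 0, -4)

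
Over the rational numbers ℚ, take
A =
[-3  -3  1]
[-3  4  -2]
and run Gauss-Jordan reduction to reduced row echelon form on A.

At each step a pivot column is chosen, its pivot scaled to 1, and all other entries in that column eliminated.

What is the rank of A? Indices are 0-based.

rank = 2

step 1: normalize row 0 (÷-3) = (1, 1, -1/3)
  row 1: subtract -3×row0 = (0, 7, -3)
step 2: normalize row 1 (÷7) = (0, 1, -3/7)
  row 0: subtract 1×row1 = (1, 0, 2/21)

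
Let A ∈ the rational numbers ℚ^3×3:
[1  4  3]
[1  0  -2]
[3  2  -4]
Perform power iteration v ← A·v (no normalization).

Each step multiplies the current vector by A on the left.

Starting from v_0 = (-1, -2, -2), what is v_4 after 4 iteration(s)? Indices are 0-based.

v_4 = (561, -473, -971)

v_0 = (-1, -2, -2).
v_1 = A·v_0 = (-15, 3, 1).
v_2 = A·v_1 = (0, -17, -43).
v_3 = A·v_2 = (-197, 86, 138).
v_4 = A·v_3 = (561, -473, -971).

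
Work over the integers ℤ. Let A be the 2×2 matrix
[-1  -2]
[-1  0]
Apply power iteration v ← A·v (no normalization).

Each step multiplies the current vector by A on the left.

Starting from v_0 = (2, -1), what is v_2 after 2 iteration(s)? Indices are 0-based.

v_2 = (4, 0)

v_0 = (2, -1).
v_1 = A·v_0 = (0, -2).
v_2 = A·v_1 = (4, 0).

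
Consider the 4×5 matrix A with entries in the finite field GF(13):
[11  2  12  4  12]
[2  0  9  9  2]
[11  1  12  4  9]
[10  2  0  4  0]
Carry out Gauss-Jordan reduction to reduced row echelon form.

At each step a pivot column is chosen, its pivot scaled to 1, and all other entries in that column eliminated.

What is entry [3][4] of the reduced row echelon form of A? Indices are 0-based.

M[3][4] = 5

[1] R0 /= 11  ⇒  (1, 12, 7, 11, 7)
     R1 -= 2·R0  ⇒  (0, 2, 8, 0, 1)
     R2 -= 11·R0  ⇒  (0, 12, 0, 0, 10)
     R3 -= 10·R0  ⇒  (0, 12, 8, 11, 8)
[2] R1 /= 2  ⇒  (0, 1, 4, 0, 7)
     R0 -= 12·R1  ⇒  (1, 0, 11, 11, 1)
     R2 -= 12·R1  ⇒  (0, 0, 4, 0, 4)
     R3 -= 12·R1  ⇒  (0, 0, 12, 11, 2)
[3] R2 /= 4  ⇒  (0, 0, 1, 0, 1)
     R0 -= 11·R2  ⇒  (1, 0, 0, 11, 3)
     R1 -= 4·R2  ⇒  (0, 1, 0, 0, 3)
     R3 -= 12·R2  ⇒  (0, 0, 0, 11, 3)
[4] R3 /= 11  ⇒  (0, 0, 0, 1, 5)
     R0 -= 11·R3  ⇒  (1, 0, 0, 0, 0)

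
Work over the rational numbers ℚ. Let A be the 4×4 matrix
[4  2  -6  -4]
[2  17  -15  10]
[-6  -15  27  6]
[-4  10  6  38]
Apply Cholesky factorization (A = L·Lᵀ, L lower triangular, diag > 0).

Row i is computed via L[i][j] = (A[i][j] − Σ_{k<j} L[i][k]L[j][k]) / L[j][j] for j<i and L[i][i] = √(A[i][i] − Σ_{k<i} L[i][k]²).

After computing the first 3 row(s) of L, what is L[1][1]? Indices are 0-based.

L[1][1] = 4

Step 1: L[0][0] = √(4) = 2.
  L[1][0] = (2) / L[0][0] = 1.
Step 2: L[1][1] = √(16) = 4.
  L[2][0] = (-6) / L[0][0] = -3.
  L[2][1] = (-12) / L[1][1] = -3.
Step 3: L[2][2] = √(9) = 3.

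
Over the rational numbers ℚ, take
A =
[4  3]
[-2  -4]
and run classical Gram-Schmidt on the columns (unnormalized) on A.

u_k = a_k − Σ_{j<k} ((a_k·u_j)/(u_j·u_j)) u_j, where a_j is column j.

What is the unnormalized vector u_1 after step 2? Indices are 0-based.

u_1 = (-1, -2)

Step 1: u_0 = a_0 = (4, -2).
Step 2: u_1 = a_1 − (1)·u_0 = (-1, -2).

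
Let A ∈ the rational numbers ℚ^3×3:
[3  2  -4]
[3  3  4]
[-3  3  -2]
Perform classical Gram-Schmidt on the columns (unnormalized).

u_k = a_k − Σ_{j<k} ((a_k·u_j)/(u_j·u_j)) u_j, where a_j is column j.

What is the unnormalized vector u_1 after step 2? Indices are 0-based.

u_1 = (4/3, 7/3, 11/3)

Step 1: u_0 = a_0 = (3, 3, -3).
Step 2: u_1 = a_1 − (2/9)·u_0 = (4/3, 7/3, 11/3).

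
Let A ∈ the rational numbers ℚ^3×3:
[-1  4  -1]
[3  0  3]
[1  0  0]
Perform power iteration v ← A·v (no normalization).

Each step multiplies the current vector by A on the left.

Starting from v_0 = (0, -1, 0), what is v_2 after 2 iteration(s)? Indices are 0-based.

v_2 = (4, -12, -4)

v_0 = (0, -1, 0).
v_1 = A·v_0 = (-4, 0, 0).
v_2 = A·v_1 = (4, -12, -4).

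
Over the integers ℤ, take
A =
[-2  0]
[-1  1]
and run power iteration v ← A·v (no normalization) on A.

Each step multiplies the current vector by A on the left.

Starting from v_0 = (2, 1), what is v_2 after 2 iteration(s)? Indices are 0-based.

v_0 = (2, 1).
v_1 = A·v_0 = (-4, -1).
v_2 = A·v_1 = (8, 3).

v_2 = (8, 3)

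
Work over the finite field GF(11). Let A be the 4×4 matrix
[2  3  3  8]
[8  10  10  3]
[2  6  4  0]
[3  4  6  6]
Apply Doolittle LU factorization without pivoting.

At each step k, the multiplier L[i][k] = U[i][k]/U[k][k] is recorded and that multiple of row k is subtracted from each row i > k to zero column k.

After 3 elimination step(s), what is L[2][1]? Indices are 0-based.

k=0: U[0][0]=2
  eliminate (1,0): mult=4, new row 1: (0, 9, 9, 4); set L[1][0]=4
  eliminate (2,0): mult=1, new row 2: (0, 3, 1, 3); set L[2][0]=1
  eliminate (3,0): mult=7, new row 3: (0, 5, 7, 5); set L[3][0]=7
k=1: U[1][1]=9
  eliminate (2,1): mult=4, new row 2: (0, 0, 9, 9); set L[2][1]=4
  eliminate (3,1): mult=3, new row 3: (0, 0, 2, 4); set L[3][1]=3
k=2: U[2][2]=9
  eliminate (3,2): mult=10, new row 3: (0, 0, 0, 2); set L[3][2]=10

L[2][1] = 4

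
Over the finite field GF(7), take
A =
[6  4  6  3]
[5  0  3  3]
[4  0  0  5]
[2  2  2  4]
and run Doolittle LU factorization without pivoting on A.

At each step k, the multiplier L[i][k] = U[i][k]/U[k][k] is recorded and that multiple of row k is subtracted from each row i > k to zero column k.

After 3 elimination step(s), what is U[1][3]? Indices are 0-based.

U[1][3] = 4

k=0: U[0][0]=6
  eliminate (1,0): mult=2, new row 1: (0, 6, 5, 4); set L[1][0]=2
  eliminate (2,0): mult=3, new row 2: (0, 2, 3, 3); set L[2][0]=3
  eliminate (3,0): mult=5, new row 3: (0, 3, 0, 3); set L[3][0]=5
k=1: U[1][1]=6
  eliminate (2,1): mult=5, new row 2: (0, 0, 6, 4); set L[2][1]=5
  eliminate (3,1): mult=4, new row 3: (0, 0, 1, 1); set L[3][1]=4
k=2: U[2][2]=6
  eliminate (3,2): mult=6, new row 3: (0, 0, 0, 5); set L[3][2]=6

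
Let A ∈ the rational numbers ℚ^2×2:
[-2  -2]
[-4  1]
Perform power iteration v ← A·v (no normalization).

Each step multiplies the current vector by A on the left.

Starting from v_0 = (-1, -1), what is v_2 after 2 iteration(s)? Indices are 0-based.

v_0 = (-1, -1).
v_1 = A·v_0 = (4, 3).
v_2 = A·v_1 = (-14, -13).

v_2 = (-14, -13)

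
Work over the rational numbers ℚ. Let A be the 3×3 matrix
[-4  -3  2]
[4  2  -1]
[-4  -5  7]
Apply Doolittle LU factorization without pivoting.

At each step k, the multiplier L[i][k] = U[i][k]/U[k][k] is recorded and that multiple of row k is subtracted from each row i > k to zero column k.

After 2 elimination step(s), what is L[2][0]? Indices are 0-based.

Step 1: pivot at (0,0) is -4.
  row1 ← row1 − (-1)·row0  ⇒  L[1][0]=-1, U row1=(0, -1, 1)
  row2 ← row2 − (1)·row0  ⇒  L[2][0]=1, U row2=(0, -2, 5)
Step 2: pivot at (1,1) is -1.
  row2 ← row2 − (2)·row1  ⇒  L[2][1]=2, U row2=(0, 0, 3)

L[2][0] = 1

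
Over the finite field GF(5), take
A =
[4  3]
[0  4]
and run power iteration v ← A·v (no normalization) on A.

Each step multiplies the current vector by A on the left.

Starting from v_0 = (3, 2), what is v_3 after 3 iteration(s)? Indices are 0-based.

v_0 = (3, 2).
v_1 = A·v_0 = (3, 3).
v_2 = A·v_1 = (1, 2).
v_3 = A·v_2 = (0, 3).

v_3 = (0, 3)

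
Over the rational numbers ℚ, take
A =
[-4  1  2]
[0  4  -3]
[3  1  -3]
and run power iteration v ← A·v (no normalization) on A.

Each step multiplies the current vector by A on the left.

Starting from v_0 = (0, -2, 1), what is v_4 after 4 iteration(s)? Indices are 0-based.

v_4 = (-588, -200, 373)

v_0 = (0, -2, 1).
v_1 = A·v_0 = (0, -11, -5).
v_2 = A·v_1 = (-21, -29, 4).
v_3 = A·v_2 = (63, -128, -104).
v_4 = A·v_3 = (-588, -200, 373).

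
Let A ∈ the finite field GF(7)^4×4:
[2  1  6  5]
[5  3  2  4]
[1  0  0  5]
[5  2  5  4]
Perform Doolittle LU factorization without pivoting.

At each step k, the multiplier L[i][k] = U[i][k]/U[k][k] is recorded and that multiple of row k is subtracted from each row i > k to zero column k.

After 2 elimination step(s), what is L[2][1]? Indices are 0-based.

L[2][1] = 6

k=0: U[0][0]=2
  eliminate (1,0): mult=6, new row 1: (0, 4, 1, 2); set L[1][0]=6
  eliminate (2,0): mult=4, new row 2: (0, 3, 4, 6); set L[2][0]=4
  eliminate (3,0): mult=6, new row 3: (0, 3, 4, 2); set L[3][0]=6
k=1: U[1][1]=4
  eliminate (2,1): mult=6, new row 2: (0, 0, 5, 1); set L[2][1]=6
  eliminate (3,1): mult=6, new row 3: (0, 0, 5, 4); set L[3][1]=6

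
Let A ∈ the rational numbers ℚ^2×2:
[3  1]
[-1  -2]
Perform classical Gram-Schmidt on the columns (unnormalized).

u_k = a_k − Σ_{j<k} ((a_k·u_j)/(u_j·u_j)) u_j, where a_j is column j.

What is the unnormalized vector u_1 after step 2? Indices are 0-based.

u_1 = (-1/2, -3/2)

Step 1: u_0 = a_0 = (3, -1).
Step 2: u_1 = a_1 − (1/2)·u_0 = (-1/2, -3/2).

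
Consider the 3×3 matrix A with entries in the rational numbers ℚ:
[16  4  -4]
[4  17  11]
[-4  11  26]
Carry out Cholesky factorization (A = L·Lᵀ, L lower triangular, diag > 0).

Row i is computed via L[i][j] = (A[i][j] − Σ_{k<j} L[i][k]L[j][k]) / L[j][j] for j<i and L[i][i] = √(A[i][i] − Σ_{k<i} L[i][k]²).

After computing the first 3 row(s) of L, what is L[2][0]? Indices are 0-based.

L[2][0] = -1

Step 1: L[0][0] = √(16) = 4.
  L[1][0] = (4) / L[0][0] = 1.
Step 2: L[1][1] = √(16) = 4.
  L[2][0] = (-4) / L[0][0] = -1.
  L[2][1] = (12) / L[1][1] = 3.
Step 3: L[2][2] = √(16) = 4.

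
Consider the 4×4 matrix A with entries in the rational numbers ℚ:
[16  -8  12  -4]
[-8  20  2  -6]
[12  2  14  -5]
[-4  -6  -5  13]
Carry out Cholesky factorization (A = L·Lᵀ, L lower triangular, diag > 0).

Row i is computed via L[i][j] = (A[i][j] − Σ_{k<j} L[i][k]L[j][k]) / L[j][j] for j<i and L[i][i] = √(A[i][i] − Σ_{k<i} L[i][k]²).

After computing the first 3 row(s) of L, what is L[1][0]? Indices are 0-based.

L[1][0] = -2

Step 1: L[0][0] = √(16) = 4.
  L[1][0] = (-8) / L[0][0] = -2.
Step 2: L[1][1] = √(16) = 4.
  L[2][0] = (12) / L[0][0] = 3.
  L[2][1] = (8) / L[1][1] = 2.
Step 3: L[2][2] = √(1) = 1.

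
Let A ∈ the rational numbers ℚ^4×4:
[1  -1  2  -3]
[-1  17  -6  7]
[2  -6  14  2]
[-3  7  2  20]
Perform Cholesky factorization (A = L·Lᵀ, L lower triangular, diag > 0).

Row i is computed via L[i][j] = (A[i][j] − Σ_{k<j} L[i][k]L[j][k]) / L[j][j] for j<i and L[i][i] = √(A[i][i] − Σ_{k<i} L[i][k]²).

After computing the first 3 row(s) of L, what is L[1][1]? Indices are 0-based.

L[1][1] = 4

Step 1: L[0][0] = √(1) = 1.
  L[1][0] = (-1) / L[0][0] = -1.
Step 2: L[1][1] = √(16) = 4.
  L[2][0] = (2) / L[0][0] = 2.
  L[2][1] = (-4) / L[1][1] = -1.
Step 3: L[2][2] = √(9) = 3.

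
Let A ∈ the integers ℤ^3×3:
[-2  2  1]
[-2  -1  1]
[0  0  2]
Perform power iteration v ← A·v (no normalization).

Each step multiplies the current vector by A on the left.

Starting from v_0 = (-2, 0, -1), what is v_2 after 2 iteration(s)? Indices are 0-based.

v_0 = (-2, 0, -1).
v_1 = A·v_0 = (3, 3, -2).
v_2 = A·v_1 = (-2, -11, -4).

v_2 = (-2, -11, -4)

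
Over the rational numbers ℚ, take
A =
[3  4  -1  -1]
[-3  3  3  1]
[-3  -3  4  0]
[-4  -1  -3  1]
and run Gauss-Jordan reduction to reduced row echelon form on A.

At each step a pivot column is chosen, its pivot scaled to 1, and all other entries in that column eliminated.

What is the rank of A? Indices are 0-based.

pivot(0,0)=3: scale R0 → (1, 4/3, -1/3, -1/3)
  clear (1,0): R1 −= (-3)R0 → (0, 7, 2, 0)
  clear (2,0): R2 −= (-3)R0 → (0, 1, 3, -1)
  clear (3,0): R3 −= (-4)R0 → (0, 13/3, -13/3, -1/3)
pivot(1,1)=7: scale R1 → (0, 1, 2/7, 0)
  clear (0,1): R0 −= (4/3)R1 → (1, 0, -5/7, -1/3)
  clear (2,1): R2 −= (1)R1 → (0, 0, 19/7, -1)
  clear (3,1): R3 −= (13/3)R1 → (0, 0, -39/7, -1/3)
pivot(2,2)=19/7: scale R2 → (0, 0, 1, -7/19)
  clear (0,2): R0 −= (-5/7)R2 → (1, 0, 0, -34/57)
  clear (1,2): R1 −= (2/7)R2 → (0, 1, 0, 2/19)
  clear (3,2): R3 −= (-39/7)R2 → (0, 0, 0, -136/57)
pivot(3,3)=-136/57: scale R3 → (0, 0, 0, 1)
  clear (0,3): R0 −= (-34/57)R3 → (1, 0, 0, 0)
  clear (1,3): R1 −= (2/19)R3 → (0, 1, 0, 0)
  clear (2,3): R2 −= (-7/19)R3 → (0, 0, 1, 0)

rank = 4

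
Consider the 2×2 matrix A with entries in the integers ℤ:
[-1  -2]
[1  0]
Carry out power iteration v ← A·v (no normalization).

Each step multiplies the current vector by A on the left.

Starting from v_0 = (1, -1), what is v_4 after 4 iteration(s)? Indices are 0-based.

v_4 = (5, 1)

v_0 = (1, -1).
v_1 = A·v_0 = (1, 1).
v_2 = A·v_1 = (-3, 1).
v_3 = A·v_2 = (1, -3).
v_4 = A·v_3 = (5, 1).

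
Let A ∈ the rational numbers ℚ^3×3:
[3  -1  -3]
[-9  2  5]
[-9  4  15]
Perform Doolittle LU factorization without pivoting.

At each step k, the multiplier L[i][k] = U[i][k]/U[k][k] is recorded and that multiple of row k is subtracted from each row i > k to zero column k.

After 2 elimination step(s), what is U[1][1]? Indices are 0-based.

U[1][1] = -1

k=0: U[0][0]=3
  eliminate (1,0): mult=-3, new row 1: (0, -1, -4); set L[1][0]=-3
  eliminate (2,0): mult=-3, new row 2: (0, 1, 6); set L[2][0]=-3
k=1: U[1][1]=-1
  eliminate (2,1): mult=-1, new row 2: (0, 0, 2); set L[2][1]=-1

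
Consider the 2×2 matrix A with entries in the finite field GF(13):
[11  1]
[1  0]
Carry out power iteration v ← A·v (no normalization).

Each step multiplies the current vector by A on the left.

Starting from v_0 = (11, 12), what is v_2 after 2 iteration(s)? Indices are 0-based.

v_0 = (11, 12).
v_1 = A·v_0 = (3, 11).
v_2 = A·v_1 = (5, 3).

v_2 = (5, 3)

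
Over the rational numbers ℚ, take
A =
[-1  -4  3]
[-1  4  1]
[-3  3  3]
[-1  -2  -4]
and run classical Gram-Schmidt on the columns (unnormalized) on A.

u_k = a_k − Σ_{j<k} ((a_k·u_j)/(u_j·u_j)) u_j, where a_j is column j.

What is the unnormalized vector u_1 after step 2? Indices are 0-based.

Step 1: u_0 = a_0 = (-1, -1, -3, -1).
Step 2: u_1 = a_1 − (-7/12)·u_0 = (-55/12, 41/12, 5/4, -31/12).

u_1 = (-55/12, 41/12, 5/4, -31/12)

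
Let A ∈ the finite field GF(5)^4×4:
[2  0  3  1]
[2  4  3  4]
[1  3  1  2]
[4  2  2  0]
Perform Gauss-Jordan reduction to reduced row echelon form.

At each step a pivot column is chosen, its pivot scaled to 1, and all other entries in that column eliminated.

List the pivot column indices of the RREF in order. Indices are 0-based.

step 1: normalize row 0 (÷2) = (1, 0, 4, 3)
  row 1: subtract 2×row0 = (0, 4, 0, 3)
  row 2: subtract 1×row0 = (0, 3, 2, 4)
  row 3: subtract 4×row0 = (0, 2, 1, 3)
step 2: normalize row 1 (÷4) = (0, 1, 0, 2)
  row 2: subtract 3×row1 = (0, 0, 2, 3)
  row 3: subtract 2×row1 = (0, 0, 1, 4)
step 3: normalize row 2 (÷2) = (0, 0, 1, 4)
  row 0: subtract 4×row2 = (1, 0, 0, 2)
  row 3: subtract 1×row2 = (0, 0, 0, 0)
skip col 3 (zero from row 3)

pivot columns: 0, 1, 2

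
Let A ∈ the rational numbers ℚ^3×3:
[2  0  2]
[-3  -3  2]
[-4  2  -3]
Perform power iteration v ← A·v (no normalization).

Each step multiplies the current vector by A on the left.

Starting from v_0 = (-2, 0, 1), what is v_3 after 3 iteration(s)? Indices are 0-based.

v_0 = (-2, 0, 1).
v_1 = A·v_0 = (-2, 8, 5).
v_2 = A·v_1 = (6, -8, 9).
v_3 = A·v_2 = (30, 24, -67).

v_3 = (30, 24, -67)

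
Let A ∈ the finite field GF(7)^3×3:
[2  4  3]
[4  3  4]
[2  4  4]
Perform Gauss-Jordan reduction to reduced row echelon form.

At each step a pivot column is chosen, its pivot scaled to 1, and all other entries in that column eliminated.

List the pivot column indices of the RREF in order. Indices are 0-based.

pivot columns: 0, 1, 2

pivot(0,0)=2: scale R0 → (1, 2, 5)
  clear (1,0): R1 −= (4)R0 → (0, 2, 5)
  clear (2,0): R2 −= (2)R0 → (0, 0, 1)
pivot(1,1)=2: scale R1 → (0, 1, 6)
  clear (0,1): R0 −= (2)R1 → (1, 0, 0)
pivot(2,2)=1: scale R2 → (0, 0, 1)
  clear (1,2): R1 −= (6)R2 → (0, 1, 0)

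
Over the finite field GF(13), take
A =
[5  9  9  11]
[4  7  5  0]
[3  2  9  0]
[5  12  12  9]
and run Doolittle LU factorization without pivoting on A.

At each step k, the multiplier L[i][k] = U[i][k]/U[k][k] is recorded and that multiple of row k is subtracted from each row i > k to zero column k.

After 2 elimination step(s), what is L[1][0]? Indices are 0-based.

Step 1: pivot at (0,0) is 5.
  row1 ← row1 − (6)·row0  ⇒  L[1][0]=6, U row1=(0, 5, 3, 12)
  row2 ← row2 − (11)·row0  ⇒  L[2][0]=11, U row2=(0, 7, 1, 9)
  row3 ← row3 − (1)·row0  ⇒  L[3][0]=1, U row3=(0, 3, 3, 11)
Step 2: pivot at (1,1) is 5.
  row2 ← row2 − (4)·row1  ⇒  L[2][1]=4, U row2=(0, 0, 2, 0)
  row3 ← row3 − (11)·row1  ⇒  L[3][1]=11, U row3=(0, 0, 9, 9)

L[1][0] = 6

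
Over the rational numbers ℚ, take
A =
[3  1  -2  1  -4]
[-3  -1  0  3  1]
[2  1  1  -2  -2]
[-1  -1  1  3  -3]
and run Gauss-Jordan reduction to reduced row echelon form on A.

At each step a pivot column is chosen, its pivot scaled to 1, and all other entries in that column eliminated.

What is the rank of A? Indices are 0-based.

pivot(0,0)=3: scale R0 → (1, 1/3, -2/3, 1/3, -4/3)
  clear (1,0): R1 −= (-3)R0 → (0, 0, -2, 4, -3)
  clear (2,0): R2 −= (2)R0 → (0, 1/3, 7/3, -8/3, 2/3)
  clear (3,0): R3 −= (-1)R0 → (0, -2/3, 1/3, 10/3, -13/3)
pivot(1,1): swap R1↔R2
pivot(1,1)=1/3: scale R1 → (0, 1, 7, -8, 2)
  clear (0,1): R0 −= (1/3)R1 → (1, 0, -3, 3, -2)
  clear (3,1): R3 −= (-2/3)R1 → (0, 0, 5, -2, -3)
pivot(2,2)=-2: scale R2 → (0, 0, 1, -2, 3/2)
  clear (0,2): R0 −= (-3)R2 → (1, 0, 0, -3, 5/2)
  clear (1,2): R1 −= (7)R2 → (0, 1, 0, 6, -17/2)
  clear (3,2): R3 −= (5)R2 → (0, 0, 0, 8, -21/2)
pivot(3,3)=8: scale R3 → (0, 0, 0, 1, -21/16)
  clear (0,3): R0 −= (-3)R3 → (1, 0, 0, 0, -23/16)
  clear (1,3): R1 −= (6)R3 → (0, 1, 0, 0, -5/8)
  clear (2,3): R2 −= (-2)R3 → (0, 0, 1, 0, -9/8)

rank = 4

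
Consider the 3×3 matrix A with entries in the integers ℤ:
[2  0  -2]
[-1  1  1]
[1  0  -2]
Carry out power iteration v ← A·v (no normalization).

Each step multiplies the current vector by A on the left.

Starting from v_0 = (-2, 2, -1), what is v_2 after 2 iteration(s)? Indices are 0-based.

v_2 = (-4, 5, -2)

v_0 = (-2, 2, -1).
v_1 = A·v_0 = (-2, 3, 0).
v_2 = A·v_1 = (-4, 5, -2).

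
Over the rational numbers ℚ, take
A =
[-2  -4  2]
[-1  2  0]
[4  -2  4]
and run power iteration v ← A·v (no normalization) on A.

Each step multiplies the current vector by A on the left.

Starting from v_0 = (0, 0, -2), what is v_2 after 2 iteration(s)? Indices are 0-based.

v_0 = (0, 0, -2).
v_1 = A·v_0 = (-4, 0, -8).
v_2 = A·v_1 = (-8, 4, -48).

v_2 = (-8, 4, -48)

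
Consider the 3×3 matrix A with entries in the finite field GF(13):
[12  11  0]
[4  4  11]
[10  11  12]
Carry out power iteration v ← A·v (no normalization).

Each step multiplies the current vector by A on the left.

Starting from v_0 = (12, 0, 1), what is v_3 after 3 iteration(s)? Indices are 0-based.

v_3 = (11, 12, 8)

v_0 = (12, 0, 1).
v_1 = A·v_0 = (1, 7, 2).
v_2 = A·v_1 = (11, 2, 7).
v_3 = A·v_2 = (11, 12, 8).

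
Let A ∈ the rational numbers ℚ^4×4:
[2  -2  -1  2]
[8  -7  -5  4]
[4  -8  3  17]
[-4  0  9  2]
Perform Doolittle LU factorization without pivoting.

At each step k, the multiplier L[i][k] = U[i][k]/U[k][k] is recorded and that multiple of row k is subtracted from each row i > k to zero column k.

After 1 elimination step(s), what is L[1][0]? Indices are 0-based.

k=0: U[0][0]=2
  eliminate (1,0): mult=4, new row 1: (0, 1, -1, -4); set L[1][0]=4
  eliminate (2,0): mult=2, new row 2: (0, -4, 5, 13); set L[2][0]=2
  eliminate (3,0): mult=-2, new row 3: (0, -4, 7, 6); set L[3][0]=-2

L[1][0] = 4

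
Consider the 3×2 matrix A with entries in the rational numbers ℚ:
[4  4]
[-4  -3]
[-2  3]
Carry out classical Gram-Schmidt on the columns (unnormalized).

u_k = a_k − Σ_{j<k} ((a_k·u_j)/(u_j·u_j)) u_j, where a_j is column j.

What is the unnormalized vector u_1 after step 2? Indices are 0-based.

u_1 = (14/9, -5/9, 38/9)

Step 1: u_0 = a_0 = (4, -4, -2).
Step 2: u_1 = a_1 − (11/18)·u_0 = (14/9, -5/9, 38/9).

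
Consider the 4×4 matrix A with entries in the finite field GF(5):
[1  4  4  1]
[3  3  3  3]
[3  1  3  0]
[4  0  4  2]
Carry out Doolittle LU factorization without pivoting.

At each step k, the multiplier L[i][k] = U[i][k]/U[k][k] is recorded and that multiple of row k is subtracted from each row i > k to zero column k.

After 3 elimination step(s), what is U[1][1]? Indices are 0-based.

U[1][1] = 1

Step 1: pivot at (0,0) is 1.
  row1 ← row1 − (3)·row0  ⇒  L[1][0]=3, U row1=(0, 1, 1, 0)
  row2 ← row2 − (3)·row0  ⇒  L[2][0]=3, U row2=(0, 4, 1, 2)
  row3 ← row3 − (4)·row0  ⇒  L[3][0]=4, U row3=(0, 4, 3, 3)
Step 2: pivot at (1,1) is 1.
  row2 ← row2 − (4)·row1  ⇒  L[2][1]=4, U row2=(0, 0, 2, 2)
  row3 ← row3 − (4)·row1  ⇒  L[3][1]=4, U row3=(0, 0, 4, 3)
Step 3: pivot at (2,2) is 2.
  row3 ← row3 − (2)·row2  ⇒  L[3][2]=2, U row3=(0, 0, 0, 4)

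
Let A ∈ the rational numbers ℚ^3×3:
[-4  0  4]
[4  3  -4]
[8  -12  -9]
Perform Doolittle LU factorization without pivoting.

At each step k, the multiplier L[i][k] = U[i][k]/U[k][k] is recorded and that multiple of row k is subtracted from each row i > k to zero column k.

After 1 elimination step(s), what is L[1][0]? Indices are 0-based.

Step 1: pivot at (0,0) is -4.
  row1 ← row1 − (-1)·row0  ⇒  L[1][0]=-1, U row1=(0, 3, 0)
  row2 ← row2 − (-2)·row0  ⇒  L[2][0]=-2, U row2=(0, -12, -1)

L[1][0] = -1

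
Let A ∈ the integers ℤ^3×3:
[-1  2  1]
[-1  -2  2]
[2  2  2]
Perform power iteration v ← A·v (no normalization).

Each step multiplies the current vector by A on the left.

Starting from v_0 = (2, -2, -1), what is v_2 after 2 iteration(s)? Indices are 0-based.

v_0 = (2, -2, -1).
v_1 = A·v_0 = (-7, 0, -2).
v_2 = A·v_1 = (5, 3, -18).

v_2 = (5, 3, -18)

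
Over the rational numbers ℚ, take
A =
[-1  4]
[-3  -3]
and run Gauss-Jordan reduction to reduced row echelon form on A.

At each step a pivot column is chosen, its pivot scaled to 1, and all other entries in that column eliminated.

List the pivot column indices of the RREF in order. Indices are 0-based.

pivot columns: 0, 1

pivot(0,0)=-1: scale R0 → (1, -4)
  clear (1,0): R1 −= (-3)R0 → (0, -15)
pivot(1,1)=-15: scale R1 → (0, 1)
  clear (0,1): R0 −= (-4)R1 → (1, 0)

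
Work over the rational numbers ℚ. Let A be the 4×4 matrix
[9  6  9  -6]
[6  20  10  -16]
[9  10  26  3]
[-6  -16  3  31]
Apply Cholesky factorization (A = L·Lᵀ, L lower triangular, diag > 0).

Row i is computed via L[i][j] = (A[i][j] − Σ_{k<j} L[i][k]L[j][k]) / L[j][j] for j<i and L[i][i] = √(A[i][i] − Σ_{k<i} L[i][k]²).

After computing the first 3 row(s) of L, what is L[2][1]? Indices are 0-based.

Step 1: L[0][0] = √(9) = 3.
  L[1][0] = (6) / L[0][0] = 2.
Step 2: L[1][1] = √(16) = 4.
  L[2][0] = (9) / L[0][0] = 3.
  L[2][1] = (4) / L[1][1] = 1.
Step 3: L[2][2] = √(16) = 4.

L[2][1] = 1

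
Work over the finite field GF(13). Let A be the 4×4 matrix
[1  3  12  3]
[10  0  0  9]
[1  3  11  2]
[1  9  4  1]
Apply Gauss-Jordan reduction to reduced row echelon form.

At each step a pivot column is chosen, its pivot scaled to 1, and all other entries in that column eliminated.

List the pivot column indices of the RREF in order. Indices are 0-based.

pivot columns: 0, 1, 2, 3

pivot(0,0)=1: scale R0 → (1, 3, 12, 3)
  clear (1,0): R1 −= (10)R0 → (0, 9, 10, 5)
  clear (2,0): R2 −= (1)R0 → (0, 0, 12, 12)
  clear (3,0): R3 −= (1)R0 → (0, 6, 5, 11)
pivot(1,1)=9: scale R1 → (0, 1, 4, 2)
  clear (0,1): R0 −= (3)R1 → (1, 0, 0, 10)
  clear (3,1): R3 −= (6)R1 → (0, 0, 7, 12)
pivot(2,2)=12: scale R2 → (0, 0, 1, 1)
  clear (1,2): R1 −= (4)R2 → (0, 1, 0, 11)
  clear (3,2): R3 −= (7)R2 → (0, 0, 0, 5)
pivot(3,3)=5: scale R3 → (0, 0, 0, 1)
  clear (0,3): R0 −= (10)R3 → (1, 0, 0, 0)
  clear (1,3): R1 −= (11)R3 → (0, 1, 0, 0)
  clear (2,3): R2 −= (1)R3 → (0, 0, 1, 0)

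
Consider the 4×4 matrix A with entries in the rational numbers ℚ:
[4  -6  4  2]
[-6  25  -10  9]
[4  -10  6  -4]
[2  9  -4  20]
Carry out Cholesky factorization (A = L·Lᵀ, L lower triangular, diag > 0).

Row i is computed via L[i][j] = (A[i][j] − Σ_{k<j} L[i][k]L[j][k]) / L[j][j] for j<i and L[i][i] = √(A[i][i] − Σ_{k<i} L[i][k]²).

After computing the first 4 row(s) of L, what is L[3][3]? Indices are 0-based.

Step 1: L[0][0] = √(4) = 2.
  L[1][0] = (-6) / L[0][0] = -3.
Step 2: L[1][1] = √(16) = 4.
  L[2][0] = (4) / L[0][0] = 2.
  L[2][1] = (-4) / L[1][1] = -1.
Step 3: L[2][2] = √(1) = 1.
  L[3][0] = (2) / L[0][0] = 1.
  L[3][1] = (12) / L[1][1] = 3.
  L[3][2] = (-3) / L[2][2] = -3.
Step 4: L[3][3] = √(1) = 1.

L[3][3] = 1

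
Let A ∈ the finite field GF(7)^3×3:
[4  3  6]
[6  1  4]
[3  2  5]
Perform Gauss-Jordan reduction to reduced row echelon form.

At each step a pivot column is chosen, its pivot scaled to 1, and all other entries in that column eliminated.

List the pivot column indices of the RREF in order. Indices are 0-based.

pivot(0,0)=4: scale R0 → (1, 6, 5)
  clear (1,0): R1 −= (6)R0 → (0, 0, 2)
  clear (2,0): R2 −= (3)R0 → (0, 5, 4)
pivot(1,1): swap R1↔R2
pivot(1,1)=5: scale R1 → (0, 1, 5)
  clear (0,1): R0 −= (6)R1 → (1, 0, 3)
pivot(2,2)=2: scale R2 → (0, 0, 1)
  clear (0,2): R0 −= (3)R2 → (1, 0, 0)
  clear (1,2): R1 −= (5)R2 → (0, 1, 0)

pivot columns: 0, 1, 2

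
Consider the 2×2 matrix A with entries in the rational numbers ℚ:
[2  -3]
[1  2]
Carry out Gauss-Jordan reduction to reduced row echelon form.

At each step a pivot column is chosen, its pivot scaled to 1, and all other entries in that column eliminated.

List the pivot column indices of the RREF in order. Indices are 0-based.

[1] R0 /= 2  ⇒  (1, -3/2)
     R1 -= 1·R0  ⇒  (0, 7/2)
[2] R1 /= 7/2  ⇒  (0, 1)
     R0 -= -3/2·R1  ⇒  (1, 0)

pivot columns: 0, 1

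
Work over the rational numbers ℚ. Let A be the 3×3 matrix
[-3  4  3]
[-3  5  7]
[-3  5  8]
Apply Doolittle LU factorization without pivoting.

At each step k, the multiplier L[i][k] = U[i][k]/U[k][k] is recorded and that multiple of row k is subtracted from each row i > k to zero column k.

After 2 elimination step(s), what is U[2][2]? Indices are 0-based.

U[2][2] = 1

[col 0] pivot -3
  R1 -= 1*R0 → (0, 1, 4)  (L[1][0] := 1)
  R2 -= 1*R0 → (0, 1, 5)  (L[2][0] := 1)
[col 1] pivot 1
  R2 -= 1*R1 → (0, 0, 1)  (L[2][1] := 1)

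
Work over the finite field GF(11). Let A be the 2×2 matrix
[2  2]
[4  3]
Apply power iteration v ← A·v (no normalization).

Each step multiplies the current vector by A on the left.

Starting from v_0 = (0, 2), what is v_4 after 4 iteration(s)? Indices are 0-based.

v_0 = (0, 2).
v_1 = A·v_0 = (4, 6).
v_2 = A·v_1 = (9, 1).
v_3 = A·v_2 = (9, 6).
v_4 = A·v_3 = (8, 10).

v_4 = (8, 10)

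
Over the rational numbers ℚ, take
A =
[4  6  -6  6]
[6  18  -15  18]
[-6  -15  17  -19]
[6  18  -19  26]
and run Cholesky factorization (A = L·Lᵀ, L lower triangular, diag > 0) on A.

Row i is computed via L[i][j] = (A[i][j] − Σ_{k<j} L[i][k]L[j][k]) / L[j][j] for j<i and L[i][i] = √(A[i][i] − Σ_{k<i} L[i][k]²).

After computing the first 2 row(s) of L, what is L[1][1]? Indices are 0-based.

Step 1: L[0][0] = √(4) = 2.
  L[1][0] = (6) / L[0][0] = 3.
Step 2: L[1][1] = √(9) = 3.

L[1][1] = 3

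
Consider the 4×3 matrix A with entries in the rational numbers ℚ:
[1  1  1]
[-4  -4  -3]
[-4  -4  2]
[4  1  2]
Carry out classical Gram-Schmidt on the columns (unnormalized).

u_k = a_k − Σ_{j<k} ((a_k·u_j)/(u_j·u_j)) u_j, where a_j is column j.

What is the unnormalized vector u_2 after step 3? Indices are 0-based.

u_2 = (28/33, -79/33, 86/33, 0)

Step 1: u_0 = a_0 = (1, -4, -4, 4).
Step 2: u_1 = a_1 − (37/49)·u_0 = (12/49, -48/49, -48/49, -99/49).
Step 3: u_2 = a_2 − (13/49)·u_0 − (-46/99)·u_1 = (28/33, -79/33, 86/33, 0).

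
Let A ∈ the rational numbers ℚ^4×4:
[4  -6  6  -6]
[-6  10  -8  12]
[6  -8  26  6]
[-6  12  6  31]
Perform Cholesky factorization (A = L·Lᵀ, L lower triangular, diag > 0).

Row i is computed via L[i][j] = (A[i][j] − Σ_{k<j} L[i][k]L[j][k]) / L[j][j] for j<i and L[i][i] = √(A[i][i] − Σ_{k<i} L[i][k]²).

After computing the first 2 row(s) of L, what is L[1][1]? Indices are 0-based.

L[1][1] = 1

Step 1: L[0][0] = √(4) = 2.
  L[1][0] = (-6) / L[0][0] = -3.
Step 2: L[1][1] = √(1) = 1.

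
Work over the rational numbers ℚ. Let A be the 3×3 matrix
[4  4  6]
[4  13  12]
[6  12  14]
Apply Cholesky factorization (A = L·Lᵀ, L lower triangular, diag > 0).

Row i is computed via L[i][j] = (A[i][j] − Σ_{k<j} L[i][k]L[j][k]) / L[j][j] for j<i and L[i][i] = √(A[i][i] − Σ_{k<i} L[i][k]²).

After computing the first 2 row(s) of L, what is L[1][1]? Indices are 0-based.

Step 1: L[0][0] = √(4) = 2.
  L[1][0] = (4) / L[0][0] = 2.
Step 2: L[1][1] = √(9) = 3.

L[1][1] = 3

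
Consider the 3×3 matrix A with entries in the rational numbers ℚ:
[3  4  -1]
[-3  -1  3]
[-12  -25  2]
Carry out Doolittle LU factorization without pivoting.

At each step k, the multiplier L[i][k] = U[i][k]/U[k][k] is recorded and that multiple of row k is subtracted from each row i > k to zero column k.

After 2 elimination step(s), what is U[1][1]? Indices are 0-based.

U[1][1] = 3

k=0: U[0][0]=3
  eliminate (1,0): mult=-1, new row 1: (0, 3, 2); set L[1][0]=-1
  eliminate (2,0): mult=-4, new row 2: (0, -9, -2); set L[2][0]=-4
k=1: U[1][1]=3
  eliminate (2,1): mult=-3, new row 2: (0, 0, 4); set L[2][1]=-3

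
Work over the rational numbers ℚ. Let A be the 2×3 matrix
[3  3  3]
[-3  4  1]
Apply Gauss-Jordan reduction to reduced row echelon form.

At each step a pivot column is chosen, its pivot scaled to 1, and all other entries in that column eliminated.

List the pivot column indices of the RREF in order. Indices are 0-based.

pivot columns: 0, 1

[1] R0 /= 3  ⇒  (1, 1, 1)
     R1 -= -3·R0  ⇒  (0, 7, 4)
[2] R1 /= 7  ⇒  (0, 1, 4/7)
     R0 -= 1·R1  ⇒  (1, 0, 3/7)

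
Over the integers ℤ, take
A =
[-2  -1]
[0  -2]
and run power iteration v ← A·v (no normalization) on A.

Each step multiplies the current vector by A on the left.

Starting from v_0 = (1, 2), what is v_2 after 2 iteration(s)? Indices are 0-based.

v_0 = (1, 2).
v_1 = A·v_0 = (-4, -4).
v_2 = A·v_1 = (12, 8).

v_2 = (12, 8)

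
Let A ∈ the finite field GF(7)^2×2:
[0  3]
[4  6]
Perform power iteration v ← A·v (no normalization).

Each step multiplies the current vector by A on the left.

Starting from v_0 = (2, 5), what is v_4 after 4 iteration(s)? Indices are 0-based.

v_0 = (2, 5).
v_1 = A·v_0 = (1, 3).
v_2 = A·v_1 = (2, 1).
v_3 = A·v_2 = (3, 0).
v_4 = A·v_3 = (0, 5).

v_4 = (0, 5)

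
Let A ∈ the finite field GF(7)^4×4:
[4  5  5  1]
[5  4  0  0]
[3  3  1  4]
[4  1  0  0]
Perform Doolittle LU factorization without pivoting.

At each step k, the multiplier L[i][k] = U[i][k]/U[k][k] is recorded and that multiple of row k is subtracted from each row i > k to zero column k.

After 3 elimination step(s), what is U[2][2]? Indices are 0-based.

[col 0] pivot 4
  R1 -= 3*R0 → (0, 3, 6, 4)  (L[1][0] := 3)
  R2 -= 6*R0 → (0, 1, 6, 5)  (L[2][0] := 6)
  R3 -= 1*R0 → (0, 3, 2, 6)  (L[3][0] := 1)
[col 1] pivot 3
  R2 -= 5*R1 → (0, 0, 4, 6)  (L[2][1] := 5)
  R3 -= 1*R1 → (0, 0, 3, 2)  (L[3][1] := 1)
[col 2] pivot 4
  R3 -= 6*R2 → (0, 0, 0, 1)  (L[3][2] := 6)

U[2][2] = 4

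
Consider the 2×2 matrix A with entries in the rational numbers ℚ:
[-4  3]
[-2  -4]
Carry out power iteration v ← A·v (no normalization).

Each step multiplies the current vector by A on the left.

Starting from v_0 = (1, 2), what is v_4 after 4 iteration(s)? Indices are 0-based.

v_4 = (-1244, -248)

v_0 = (1, 2).
v_1 = A·v_0 = (2, -10).
v_2 = A·v_1 = (-38, 36).
v_3 = A·v_2 = (260, -68).
v_4 = A·v_3 = (-1244, -248).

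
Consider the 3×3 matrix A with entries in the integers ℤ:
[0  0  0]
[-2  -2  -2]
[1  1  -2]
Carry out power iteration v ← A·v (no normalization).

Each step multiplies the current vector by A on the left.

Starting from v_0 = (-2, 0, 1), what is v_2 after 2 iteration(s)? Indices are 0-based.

v_2 = (0, 4, 10)

v_0 = (-2, 0, 1).
v_1 = A·v_0 = (0, 2, -4).
v_2 = A·v_1 = (0, 4, 10).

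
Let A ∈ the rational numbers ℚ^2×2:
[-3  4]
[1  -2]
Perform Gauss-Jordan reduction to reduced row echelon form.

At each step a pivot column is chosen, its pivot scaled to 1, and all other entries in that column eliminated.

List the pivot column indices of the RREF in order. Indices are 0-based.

pivot(0,0)=-3: scale R0 → (1, -4/3)
  clear (1,0): R1 −= (1)R0 → (0, -2/3)
pivot(1,1)=-2/3: scale R1 → (0, 1)
  clear (0,1): R0 −= (-4/3)R1 → (1, 0)

pivot columns: 0, 1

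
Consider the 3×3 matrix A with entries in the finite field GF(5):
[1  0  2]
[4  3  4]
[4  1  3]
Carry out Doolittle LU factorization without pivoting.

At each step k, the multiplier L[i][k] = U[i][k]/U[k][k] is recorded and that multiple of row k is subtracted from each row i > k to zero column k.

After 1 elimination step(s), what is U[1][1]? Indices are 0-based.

U[1][1] = 3

k=0: U[0][0]=1
  eliminate (1,0): mult=4, new row 1: (0, 3, 1); set L[1][0]=4
  eliminate (2,0): mult=4, new row 2: (0, 1, 0); set L[2][0]=4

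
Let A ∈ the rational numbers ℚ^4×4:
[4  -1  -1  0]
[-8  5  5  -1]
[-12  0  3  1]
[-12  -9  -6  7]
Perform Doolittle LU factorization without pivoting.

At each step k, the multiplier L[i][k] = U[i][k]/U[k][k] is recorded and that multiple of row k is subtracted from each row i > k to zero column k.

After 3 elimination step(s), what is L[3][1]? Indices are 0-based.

[col 0] pivot 4
  R1 -= -2*R0 → (0, 3, 3, -1)  (L[1][0] := -2)
  R2 -= -3*R0 → (0, -3, 0, 1)  (L[2][0] := -3)
  R3 -= -3*R0 → (0, -12, -9, 7)  (L[3][0] := -3)
[col 1] pivot 3
  R2 -= -1*R1 → (0, 0, 3, 0)  (L[2][1] := -1)
  R3 -= -4*R1 → (0, 0, 3, 3)  (L[3][1] := -4)
[col 2] pivot 3
  R3 -= 1*R2 → (0, 0, 0, 3)  (L[3][2] := 1)

L[3][1] = -4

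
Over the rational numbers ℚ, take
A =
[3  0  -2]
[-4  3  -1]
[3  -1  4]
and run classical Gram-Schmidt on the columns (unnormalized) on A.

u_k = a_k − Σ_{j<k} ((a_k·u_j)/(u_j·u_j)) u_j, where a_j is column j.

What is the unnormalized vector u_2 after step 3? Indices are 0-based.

u_2 = (-43/23, 129/115, 387/115)

Step 1: u_0 = a_0 = (3, -4, 3).
Step 2: u_1 = a_1 − (-15/34)·u_0 = (45/34, 21/17, 11/34).
Step 3: u_2 = a_2 − (5/17)·u_0 − (-88/115)·u_1 = (-43/23, 129/115, 387/115).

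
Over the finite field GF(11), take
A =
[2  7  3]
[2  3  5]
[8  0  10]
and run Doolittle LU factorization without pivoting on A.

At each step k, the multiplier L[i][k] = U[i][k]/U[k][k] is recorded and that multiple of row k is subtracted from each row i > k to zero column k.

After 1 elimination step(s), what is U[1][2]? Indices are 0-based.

k=0: U[0][0]=2
  eliminate (1,0): mult=1, new row 1: (0, 7, 2); set L[1][0]=1
  eliminate (2,0): mult=4, new row 2: (0, 5, 9); set L[2][0]=4

U[1][2] = 2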